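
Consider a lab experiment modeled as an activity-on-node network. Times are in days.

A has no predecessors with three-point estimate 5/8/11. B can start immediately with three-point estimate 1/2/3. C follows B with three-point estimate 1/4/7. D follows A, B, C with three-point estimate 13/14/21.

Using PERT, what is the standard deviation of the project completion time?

te_A = (5 + 4·8 + 11)/6 = 48/6 = 8; σ²_A = ((11−5)/6)² = 1.000
te_B = (1 + 4·2 + 3)/6 = 12/6 = 2; σ²_B = ((3−1)/6)² = 0.111
te_C = (1 + 4·4 + 7)/6 = 24/6 = 4; σ²_C = ((7−1)/6)² = 1.000
te_D = (13 + 4·14 + 21)/6 = 90/6 = 15; σ²_D = ((21−13)/6)² = 1.778

Forward pass:
ES_A = 0; EF_A = 8
ES_B = 0; EF_B = 2
ES_C = 2; EF_C = 2+4 = 6
ES_D = max(EF_A=8, EF_B=2, EF_C=6) = 8; EF_D = 8+15 = 23
Expected project duration μ = 23 days. Critical path: A → D.

Variance along critical path = 1.000 + 1.778 = 2.778
σ = √2.778 = 1.667 days

1.67 days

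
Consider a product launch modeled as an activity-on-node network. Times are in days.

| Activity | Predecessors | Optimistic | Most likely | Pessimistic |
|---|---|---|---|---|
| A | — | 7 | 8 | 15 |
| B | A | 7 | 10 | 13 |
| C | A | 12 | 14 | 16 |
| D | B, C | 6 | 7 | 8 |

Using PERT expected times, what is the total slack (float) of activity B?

te_A = (7 + 4·8 + 15)/6 = 54/6 = 9
te_B = (7 + 4·10 + 13)/6 = 60/6 = 10
te_C = (12 + 4·14 + 16)/6 = 84/6 = 14
te_D = (6 + 4·7 + 8)/6 = 42/6 = 7

Forward pass:
ES_A = 0; EF_A = 9
ES_B = 9; EF_B = 9+10 = 19
ES_C = 9; EF_C = 9+14 = 23
ES_D = max(EF_B=19, EF_C=23) = 23; EF_D = 23+7 = 30
Expected project duration μ = 30 days. Critical path: A → C → D.

Backward pass:
LF_D = 30; LS_D = 30−7 = 23
LF_C = LS_D = 23; LS_C = 23−14 = 9
LF_B = LS_D = 23; LS_B = 23−10 = 13
LF_A = min(LS_B=13, LS_C=9) = 9; LS_A = 9−9 = 0
Slack_B = LS_B − ES_B = 13 − 9 = 4

4 days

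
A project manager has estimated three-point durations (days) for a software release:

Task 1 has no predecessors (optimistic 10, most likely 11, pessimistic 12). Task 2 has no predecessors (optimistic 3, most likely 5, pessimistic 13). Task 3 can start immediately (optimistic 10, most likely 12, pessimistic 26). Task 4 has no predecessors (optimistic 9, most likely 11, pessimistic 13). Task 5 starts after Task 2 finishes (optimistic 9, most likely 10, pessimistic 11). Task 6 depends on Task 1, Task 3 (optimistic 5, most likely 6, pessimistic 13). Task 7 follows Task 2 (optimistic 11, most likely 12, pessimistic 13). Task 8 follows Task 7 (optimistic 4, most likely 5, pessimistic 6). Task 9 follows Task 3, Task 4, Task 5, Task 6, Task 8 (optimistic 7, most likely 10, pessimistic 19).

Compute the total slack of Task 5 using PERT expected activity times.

te_Task 1 = (10 + 4·11 + 12)/6 = 66/6 = 11
te_Task 2 = (3 + 4·5 + 13)/6 = 36/6 = 6
te_Task 3 = (10 + 4·12 + 26)/6 = 84/6 = 14
te_Task 4 = (9 + 4·11 + 13)/6 = 66/6 = 11
te_Task 5 = (9 + 4·10 + 11)/6 = 60/6 = 10
te_Task 6 = (5 + 4·6 + 13)/6 = 42/6 = 7
te_Task 7 = (11 + 4·12 + 13)/6 = 72/6 = 12
te_Task 8 = (4 + 4·5 + 6)/6 = 30/6 = 5
te_Task 9 = (7 + 4·10 + 19)/6 = 66/6 = 11

Forward pass:
ES_Task 1 = 0; EF_Task 1 = 11
ES_Task 2 = 0; EF_Task 2 = 6
ES_Task 3 = 0; EF_Task 3 = 14
ES_Task 4 = 0; EF_Task 4 = 11
ES_Task 5 = 6; EF_Task 5 = 6+10 = 16
ES_Task 6 = max(EF_Task 1=11, EF_Task 3=14) = 14; EF_Task 6 = 14+7 = 21
ES_Task 7 = 6; EF_Task 7 = 6+12 = 18
ES_Task 8 = 18; EF_Task 8 = 18+5 = 23
ES_Task 9 = max(EF_Task 3=14, EF_Task 4=11, EF_Task 5=16, EF_Task 6=21, EF_Task 8=23) = 23; EF_Task 9 = 23+11 = 34
Expected project duration μ = 34 days. Critical path: Task 2 → Task 7 → Task 8 → Task 9.

Backward pass:
LF_Task 9 = 34; LS_Task 9 = 34−11 = 23
LF_Task 8 = LS_Task 9 = 23; LS_Task 8 = 23−5 = 18
LF_Task 7 = LS_Task 8 = 18; LS_Task 7 = 18−12 = 6
LF_Task 6 = LS_Task 9 = 23; LS_Task 6 = 23−7 = 16
LF_Task 5 = LS_Task 9 = 23; LS_Task 5 = 23−10 = 13
LF_Task 4 = LS_Task 9 = 23; LS_Task 4 = 23−11 = 12
LF_Task 3 = min(LS_Task 6=16, LS_Task 9=23) = 16; LS_Task 3 = 16−14 = 2
LF_Task 2 = min(LS_Task 5=13, LS_Task 7=6) = 6; LS_Task 2 = 6−6 = 0
LF_Task 1 = LS_Task 6 = 16; LS_Task 1 = 16−11 = 5
Slack_Task 5 = LS_Task 5 − ES_Task 5 = 13 − 6 = 7

7 days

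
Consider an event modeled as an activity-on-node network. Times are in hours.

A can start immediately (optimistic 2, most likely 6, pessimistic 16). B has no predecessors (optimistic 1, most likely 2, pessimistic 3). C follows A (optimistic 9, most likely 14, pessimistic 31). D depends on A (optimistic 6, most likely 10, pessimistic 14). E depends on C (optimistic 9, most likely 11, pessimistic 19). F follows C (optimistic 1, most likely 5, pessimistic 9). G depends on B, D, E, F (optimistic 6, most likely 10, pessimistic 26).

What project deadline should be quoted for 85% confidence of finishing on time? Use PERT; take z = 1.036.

te_A = (2 + 4·6 + 16)/6 = 42/6 = 7; σ²_A = ((16−2)/6)² = 5.444
te_B = (1 + 4·2 + 3)/6 = 12/6 = 2; σ²_B = ((3−1)/6)² = 0.111
te_C = (9 + 4·14 + 31)/6 = 96/6 = 16; σ²_C = ((31−9)/6)² = 13.444
te_D = (6 + 4·10 + 14)/6 = 60/6 = 10; σ²_D = ((14−6)/6)² = 1.778
te_E = (9 + 4·11 + 19)/6 = 72/6 = 12; σ²_E = ((19−9)/6)² = 2.778
te_F = (1 + 4·5 + 9)/6 = 30/6 = 5; σ²_F = ((9−1)/6)² = 1.778
te_G = (6 + 4·10 + 26)/6 = 72/6 = 12; σ²_G = ((26−6)/6)² = 11.111

Forward pass:
ES_A = 0; EF_A = 7
ES_B = 0; EF_B = 2
ES_C = 7; EF_C = 7+16 = 23
ES_D = 7; EF_D = 7+10 = 17
ES_E = 23; EF_E = 23+12 = 35
ES_F = 23; EF_F = 23+5 = 28
ES_G = max(EF_B=2, EF_D=17, EF_E=35, EF_F=28) = 35; EF_G = 35+12 = 47
Expected project duration μ = 47 hours. Critical path: A → C → E → G.

Variance along critical path = 5.444 + 13.444 + 2.778 + 11.111 = 32.778; σ = 5.725 hours.
D = μ + z·σ = 47 + 1.036·5.725 = 52.9 hours

52.9 hours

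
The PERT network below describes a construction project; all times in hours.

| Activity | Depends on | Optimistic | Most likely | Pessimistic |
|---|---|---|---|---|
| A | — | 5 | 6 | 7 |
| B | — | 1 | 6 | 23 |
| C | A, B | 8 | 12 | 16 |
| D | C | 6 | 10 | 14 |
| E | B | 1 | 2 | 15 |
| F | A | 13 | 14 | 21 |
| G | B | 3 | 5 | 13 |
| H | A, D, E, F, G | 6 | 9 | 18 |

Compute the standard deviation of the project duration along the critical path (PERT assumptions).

4.58 hours

te_A = (5 + 4·6 + 7)/6 = 36/6 = 6; σ²_A = ((7−5)/6)² = 0.111
te_B = (1 + 4·6 + 23)/6 = 48/6 = 8; σ²_B = ((23−1)/6)² = 13.444
te_C = (8 + 4·12 + 16)/6 = 72/6 = 12; σ²_C = ((16−8)/6)² = 1.778
te_D = (6 + 4·10 + 14)/6 = 60/6 = 10; σ²_D = ((14−6)/6)² = 1.778
te_E = (1 + 4·2 + 15)/6 = 24/6 = 4; σ²_E = ((15−1)/6)² = 5.444
te_F = (13 + 4·14 + 21)/6 = 90/6 = 15; σ²_F = ((21−13)/6)² = 1.778
te_G = (3 + 4·5 + 13)/6 = 36/6 = 6; σ²_G = ((13−3)/6)² = 2.778
te_H = (6 + 4·9 + 18)/6 = 60/6 = 10; σ²_H = ((18−6)/6)² = 4.000

Forward pass:
ES_A = 0; EF_A = 6
ES_B = 0; EF_B = 8
ES_C = max(EF_A=6, EF_B=8) = 8; EF_C = 8+12 = 20
ES_D = 20; EF_D = 20+10 = 30
ES_E = 8; EF_E = 8+4 = 12
ES_F = 6; EF_F = 6+15 = 21
ES_G = 8; EF_G = 8+6 = 14
ES_H = max(EF_A=6, EF_D=30, EF_E=12, EF_F=21, EF_G=14) = 30; EF_H = 30+10 = 40
Expected project duration μ = 40 hours. Critical path: B → C → D → H.

Variance along critical path = 13.444 + 1.778 + 1.778 + 4.000 = 21.000
σ = √21.000 = 4.583 hours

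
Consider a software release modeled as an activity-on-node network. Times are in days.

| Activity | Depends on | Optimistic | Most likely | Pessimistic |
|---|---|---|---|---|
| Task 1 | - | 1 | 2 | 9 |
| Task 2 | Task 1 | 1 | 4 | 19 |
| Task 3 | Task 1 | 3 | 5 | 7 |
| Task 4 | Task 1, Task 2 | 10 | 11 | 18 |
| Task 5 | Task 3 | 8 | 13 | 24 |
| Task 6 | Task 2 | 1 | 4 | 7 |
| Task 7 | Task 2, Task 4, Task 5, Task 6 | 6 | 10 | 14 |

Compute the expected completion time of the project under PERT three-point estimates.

32 days

te_Task 1 = (1 + 4·2 + 9)/6 = 18/6 = 3
te_Task 2 = (1 + 4·4 + 19)/6 = 36/6 = 6
te_Task 3 = (3 + 4·5 + 7)/6 = 30/6 = 5
te_Task 4 = (10 + 4·11 + 18)/6 = 72/6 = 12
te_Task 5 = (8 + 4·13 + 24)/6 = 84/6 = 14
te_Task 6 = (1 + 4·4 + 7)/6 = 24/6 = 4
te_Task 7 = (6 + 4·10 + 14)/6 = 60/6 = 10

Forward pass:
ES_Task 1 = 0; EF_Task 1 = 3
ES_Task 2 = 3; EF_Task 2 = 3+6 = 9
ES_Task 3 = 3; EF_Task 3 = 3+5 = 8
ES_Task 4 = max(EF_Task 1=3, EF_Task 2=9) = 9; EF_Task 4 = 9+12 = 21
ES_Task 5 = 8; EF_Task 5 = 8+14 = 22
ES_Task 6 = 9; EF_Task 6 = 9+4 = 13
ES_Task 7 = max(EF_Task 2=9, EF_Task 4=21, EF_Task 5=22, EF_Task 6=13) = 22; EF_Task 7 = 22+10 = 32
Expected project duration μ = 32 days. Critical path: Task 1 → Task 3 → Task 5 → Task 7.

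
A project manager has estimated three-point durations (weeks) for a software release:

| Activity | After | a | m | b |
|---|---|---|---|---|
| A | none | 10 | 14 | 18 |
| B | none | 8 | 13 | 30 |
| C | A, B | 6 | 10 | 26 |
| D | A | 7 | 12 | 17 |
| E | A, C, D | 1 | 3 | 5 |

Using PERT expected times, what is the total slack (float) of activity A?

te_A = (10 + 4·14 + 18)/6 = 84/6 = 14
te_B = (8 + 4·13 + 30)/6 = 90/6 = 15
te_C = (6 + 4·10 + 26)/6 = 72/6 = 12
te_D = (7 + 4·12 + 17)/6 = 72/6 = 12
te_E = (1 + 4·3 + 5)/6 = 18/6 = 3

Forward pass:
ES_A = 0; EF_A = 14
ES_B = 0; EF_B = 15
ES_C = max(EF_A=14, EF_B=15) = 15; EF_C = 15+12 = 27
ES_D = 14; EF_D = 14+12 = 26
ES_E = max(EF_A=14, EF_C=27, EF_D=26) = 27; EF_E = 27+3 = 30
Expected project duration μ = 30 weeks. Critical path: B → C → E.

Backward pass:
LF_E = 30; LS_E = 30−3 = 27
LF_D = LS_E = 27; LS_D = 27−12 = 15
LF_C = LS_E = 27; LS_C = 27−12 = 15
LF_B = LS_C = 15; LS_B = 15−15 = 0
LF_A = min(LS_C=15, LS_D=15, LS_E=27) = 15; LS_A = 15−14 = 1
Slack_A = LS_A − ES_A = 1 − 0 = 1

1 weeks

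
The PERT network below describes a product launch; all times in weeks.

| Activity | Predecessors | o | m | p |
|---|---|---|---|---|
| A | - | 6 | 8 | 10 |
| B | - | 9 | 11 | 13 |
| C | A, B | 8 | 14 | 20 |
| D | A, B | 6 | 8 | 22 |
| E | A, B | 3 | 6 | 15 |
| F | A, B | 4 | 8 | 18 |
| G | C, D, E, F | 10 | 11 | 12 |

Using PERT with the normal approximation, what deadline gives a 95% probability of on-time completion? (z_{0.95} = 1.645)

39.5 weeks

te_A = (6 + 4·8 + 10)/6 = 48/6 = 8; σ²_A = ((10−6)/6)² = 0.444
te_B = (9 + 4·11 + 13)/6 = 66/6 = 11; σ²_B = ((13−9)/6)² = 0.444
te_C = (8 + 4·14 + 20)/6 = 84/6 = 14; σ²_C = ((20−8)/6)² = 4.000
te_D = (6 + 4·8 + 22)/6 = 60/6 = 10; σ²_D = ((22−6)/6)² = 7.111
te_E = (3 + 4·6 + 15)/6 = 42/6 = 7; σ²_E = ((15−3)/6)² = 4.000
te_F = (4 + 4·8 + 18)/6 = 54/6 = 9; σ²_F = ((18−4)/6)² = 5.444
te_G = (10 + 4·11 + 12)/6 = 66/6 = 11; σ²_G = ((12−10)/6)² = 0.111

Forward pass:
ES_A = 0; EF_A = 8
ES_B = 0; EF_B = 11
ES_C = max(EF_A=8, EF_B=11) = 11; EF_C = 11+14 = 25
ES_D = max(EF_A=8, EF_B=11) = 11; EF_D = 11+10 = 21
ES_E = max(EF_A=8, EF_B=11) = 11; EF_E = 11+7 = 18
ES_F = max(EF_A=8, EF_B=11) = 11; EF_F = 11+9 = 20
ES_G = max(EF_C=25, EF_D=21, EF_E=18, EF_F=20) = 25; EF_G = 25+11 = 36
Expected project duration μ = 36 weeks. Critical path: B → C → G.

Variance along critical path = 0.444 + 4.000 + 0.111 = 4.556; σ = 2.134 weeks.
D = μ + z·σ = 36 + 1.645·2.134 = 39.5 weeks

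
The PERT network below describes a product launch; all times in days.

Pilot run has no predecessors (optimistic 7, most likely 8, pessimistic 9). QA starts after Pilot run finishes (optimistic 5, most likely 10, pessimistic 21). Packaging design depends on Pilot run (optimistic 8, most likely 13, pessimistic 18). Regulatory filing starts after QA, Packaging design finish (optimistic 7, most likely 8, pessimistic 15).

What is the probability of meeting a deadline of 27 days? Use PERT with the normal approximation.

0.082

te_Pilot run = (7 + 4·8 + 9)/6 = 48/6 = 8; σ²_Pilot run = ((9−7)/6)² = 0.111
te_QA = (5 + 4·10 + 21)/6 = 66/6 = 11; σ²_QA = ((21−5)/6)² = 7.111
te_Packaging design = (8 + 4·13 + 18)/6 = 78/6 = 13; σ²_Packaging design = ((18−8)/6)² = 2.778
te_Regulatory filing = (7 + 4·8 + 15)/6 = 54/6 = 9; σ²_Regulatory filing = ((15−7)/6)² = 1.778

Forward pass:
ES_Pilot run = 0; EF_Pilot run = 8
ES_QA = 8; EF_QA = 8+11 = 19
ES_Packaging design = 8; EF_Packaging design = 8+13 = 21
ES_Regulatory filing = max(EF_QA=19, EF_Packaging design=21) = 21; EF_Regulatory filing = 21+9 = 30
Expected project duration μ = 30 days. Critical path: Pilot run → Packaging design → Regulatory filing.

Variance along critical path = 0.111 + 2.778 + 1.778 = 4.667; σ = √4.667 = 2.160 days.
Z = (27 − 30) / 2.160 = -1.389
P(T ≤ 27) = Φ(-1.389) ≈ 0.082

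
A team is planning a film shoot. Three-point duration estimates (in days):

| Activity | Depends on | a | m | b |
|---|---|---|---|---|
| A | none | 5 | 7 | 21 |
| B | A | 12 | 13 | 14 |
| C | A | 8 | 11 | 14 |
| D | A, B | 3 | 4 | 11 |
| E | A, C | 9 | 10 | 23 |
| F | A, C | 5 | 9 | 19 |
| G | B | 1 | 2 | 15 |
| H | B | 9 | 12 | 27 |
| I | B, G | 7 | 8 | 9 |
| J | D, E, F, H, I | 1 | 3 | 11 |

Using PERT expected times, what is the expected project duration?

40 days

te_A = (5 + 4·7 + 21)/6 = 54/6 = 9
te_B = (12 + 4·13 + 14)/6 = 78/6 = 13
te_C = (8 + 4·11 + 14)/6 = 66/6 = 11
te_D = (3 + 4·4 + 11)/6 = 30/6 = 5
te_E = (9 + 4·10 + 23)/6 = 72/6 = 12
te_F = (5 + 4·9 + 19)/6 = 60/6 = 10
te_G = (1 + 4·2 + 15)/6 = 24/6 = 4
te_H = (9 + 4·12 + 27)/6 = 84/6 = 14
te_I = (7 + 4·8 + 9)/6 = 48/6 = 8
te_J = (1 + 4·3 + 11)/6 = 24/6 = 4

Forward pass:
ES_A = 0; EF_A = 9
ES_B = 9; EF_B = 9+13 = 22
ES_C = 9; EF_C = 9+11 = 20
ES_D = max(EF_A=9, EF_B=22) = 22; EF_D = 22+5 = 27
ES_E = max(EF_A=9, EF_C=20) = 20; EF_E = 20+12 = 32
ES_F = max(EF_A=9, EF_C=20) = 20; EF_F = 20+10 = 30
ES_G = 22; EF_G = 22+4 = 26
ES_H = 22; EF_H = 22+14 = 36
ES_I = max(EF_B=22, EF_G=26) = 26; EF_I = 26+8 = 34
ES_J = max(EF_D=27, EF_E=32, EF_F=30, EF_H=36, EF_I=34) = 36; EF_J = 36+4 = 40
Expected project duration μ = 40 days. Critical path: A → B → H → J.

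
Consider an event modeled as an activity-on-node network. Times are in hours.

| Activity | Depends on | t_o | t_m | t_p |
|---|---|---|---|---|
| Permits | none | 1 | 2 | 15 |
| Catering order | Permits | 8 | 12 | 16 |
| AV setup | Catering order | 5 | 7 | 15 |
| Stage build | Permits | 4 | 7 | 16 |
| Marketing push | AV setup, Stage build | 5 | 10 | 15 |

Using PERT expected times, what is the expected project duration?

te_Permits = (1 + 4·2 + 15)/6 = 24/6 = 4
te_Catering order = (8 + 4·12 + 16)/6 = 72/6 = 12
te_AV setup = (5 + 4·7 + 15)/6 = 48/6 = 8
te_Stage build = (4 + 4·7 + 16)/6 = 48/6 = 8
te_Marketing push = (5 + 4·10 + 15)/6 = 60/6 = 10

Forward pass:
ES_Permits = 0; EF_Permits = 4
ES_Catering order = 4; EF_Catering order = 4+12 = 16
ES_AV setup = 16; EF_AV setup = 16+8 = 24
ES_Stage build = 4; EF_Stage build = 4+8 = 12
ES_Marketing push = max(EF_AV setup=24, EF_Stage build=12) = 24; EF_Marketing push = 24+10 = 34
Expected project duration μ = 34 hours. Critical path: Permits → Catering order → AV setup → Marketing push.

34 hours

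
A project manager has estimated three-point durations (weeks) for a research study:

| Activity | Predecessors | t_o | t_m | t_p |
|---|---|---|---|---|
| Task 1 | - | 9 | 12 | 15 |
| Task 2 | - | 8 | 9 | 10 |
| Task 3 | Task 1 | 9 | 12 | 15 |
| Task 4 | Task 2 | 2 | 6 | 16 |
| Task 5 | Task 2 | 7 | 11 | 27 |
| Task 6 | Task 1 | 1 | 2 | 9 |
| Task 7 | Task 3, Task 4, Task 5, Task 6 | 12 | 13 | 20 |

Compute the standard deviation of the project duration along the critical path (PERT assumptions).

te_Task 1 = (9 + 4·12 + 15)/6 = 72/6 = 12; σ²_Task 1 = ((15−9)/6)² = 1.000
te_Task 2 = (8 + 4·9 + 10)/6 = 54/6 = 9; σ²_Task 2 = ((10−8)/6)² = 0.111
te_Task 3 = (9 + 4·12 + 15)/6 = 72/6 = 12; σ²_Task 3 = ((15−9)/6)² = 1.000
te_Task 4 = (2 + 4·6 + 16)/6 = 42/6 = 7; σ²_Task 4 = ((16−2)/6)² = 5.444
te_Task 5 = (7 + 4·11 + 27)/6 = 78/6 = 13; σ²_Task 5 = ((27−7)/6)² = 11.111
te_Task 6 = (1 + 4·2 + 9)/6 = 18/6 = 3; σ²_Task 6 = ((9−1)/6)² = 1.778
te_Task 7 = (12 + 4·13 + 20)/6 = 84/6 = 14; σ²_Task 7 = ((20−12)/6)² = 1.778

Forward pass:
ES_Task 1 = 0; EF_Task 1 = 12
ES_Task 2 = 0; EF_Task 2 = 9
ES_Task 3 = 12; EF_Task 3 = 12+12 = 24
ES_Task 4 = 9; EF_Task 4 = 9+7 = 16
ES_Task 5 = 9; EF_Task 5 = 9+13 = 22
ES_Task 6 = 12; EF_Task 6 = 12+3 = 15
ES_Task 7 = max(EF_Task 3=24, EF_Task 4=16, EF_Task 5=22, EF_Task 6=15) = 24; EF_Task 7 = 24+14 = 38
Expected project duration μ = 38 weeks. Critical path: Task 1 → Task 3 → Task 7.

Variance along critical path = 1.000 + 1.000 + 1.778 = 3.778
σ = √3.778 = 1.944 weeks

1.94 weeks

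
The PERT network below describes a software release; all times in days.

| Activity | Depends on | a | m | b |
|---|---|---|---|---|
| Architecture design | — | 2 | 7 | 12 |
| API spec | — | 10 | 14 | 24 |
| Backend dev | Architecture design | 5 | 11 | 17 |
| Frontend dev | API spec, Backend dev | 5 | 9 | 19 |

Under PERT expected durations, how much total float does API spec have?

te_Architecture design = (2 + 4·7 + 12)/6 = 42/6 = 7
te_API spec = (10 + 4·14 + 24)/6 = 90/6 = 15
te_Backend dev = (5 + 4·11 + 17)/6 = 66/6 = 11
te_Frontend dev = (5 + 4·9 + 19)/6 = 60/6 = 10

Forward pass:
ES_Architecture design = 0; EF_Architecture design = 7
ES_API spec = 0; EF_API spec = 15
ES_Backend dev = 7; EF_Backend dev = 7+11 = 18
ES_Frontend dev = max(EF_API spec=15, EF_Backend dev=18) = 18; EF_Frontend dev = 18+10 = 28
Expected project duration μ = 28 days. Critical path: Architecture design → Backend dev → Frontend dev.

Backward pass:
LF_Frontend dev = 28; LS_Frontend dev = 28−10 = 18
LF_Backend dev = LS_Frontend dev = 18; LS_Backend dev = 18−11 = 7
LF_API spec = LS_Frontend dev = 18; LS_API spec = 18−15 = 3
LF_Architecture design = LS_Backend dev = 7; LS_Architecture design = 7−7 = 0
Slack_API spec = LS_API spec − ES_API spec = 3 − 0 = 3

3 days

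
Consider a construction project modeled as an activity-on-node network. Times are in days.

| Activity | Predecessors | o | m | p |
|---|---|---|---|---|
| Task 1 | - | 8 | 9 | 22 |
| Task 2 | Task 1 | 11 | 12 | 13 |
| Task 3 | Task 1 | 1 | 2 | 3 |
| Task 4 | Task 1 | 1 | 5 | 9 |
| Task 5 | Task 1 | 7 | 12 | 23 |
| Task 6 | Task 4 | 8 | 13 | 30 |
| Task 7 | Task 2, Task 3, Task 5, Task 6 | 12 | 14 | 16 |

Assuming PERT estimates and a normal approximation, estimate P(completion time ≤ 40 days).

te_Task 1 = (8 + 4·9 + 22)/6 = 66/6 = 11; σ²_Task 1 = ((22−8)/6)² = 5.444
te_Task 2 = (11 + 4·12 + 13)/6 = 72/6 = 12; σ²_Task 2 = ((13−11)/6)² = 0.111
te_Task 3 = (1 + 4·2 + 3)/6 = 12/6 = 2; σ²_Task 3 = ((3−1)/6)² = 0.111
te_Task 4 = (1 + 4·5 + 9)/6 = 30/6 = 5; σ²_Task 4 = ((9−1)/6)² = 1.778
te_Task 5 = (7 + 4·12 + 23)/6 = 78/6 = 13; σ²_Task 5 = ((23−7)/6)² = 7.111
te_Task 6 = (8 + 4·13 + 30)/6 = 90/6 = 15; σ²_Task 6 = ((30−8)/6)² = 13.444
te_Task 7 = (12 + 4·14 + 16)/6 = 84/6 = 14; σ²_Task 7 = ((16−12)/6)² = 0.444

Forward pass:
ES_Task 1 = 0; EF_Task 1 = 11
ES_Task 2 = 11; EF_Task 2 = 11+12 = 23
ES_Task 3 = 11; EF_Task 3 = 11+2 = 13
ES_Task 4 = 11; EF_Task 4 = 11+5 = 16
ES_Task 5 = 11; EF_Task 5 = 11+13 = 24
ES_Task 6 = 16; EF_Task 6 = 16+15 = 31
ES_Task 7 = max(EF_Task 2=23, EF_Task 3=13, EF_Task 5=24, EF_Task 6=31) = 31; EF_Task 7 = 31+14 = 45
Expected project duration μ = 45 days. Critical path: Task 1 → Task 4 → Task 6 → Task 7.

Variance along critical path = 5.444 + 1.778 + 13.444 + 0.444 = 21.111; σ = √21.111 = 4.595 days.
Z = (40 − 45) / 4.595 = -1.088
P(T ≤ 40) = Φ(-1.088) ≈ 0.138

0.138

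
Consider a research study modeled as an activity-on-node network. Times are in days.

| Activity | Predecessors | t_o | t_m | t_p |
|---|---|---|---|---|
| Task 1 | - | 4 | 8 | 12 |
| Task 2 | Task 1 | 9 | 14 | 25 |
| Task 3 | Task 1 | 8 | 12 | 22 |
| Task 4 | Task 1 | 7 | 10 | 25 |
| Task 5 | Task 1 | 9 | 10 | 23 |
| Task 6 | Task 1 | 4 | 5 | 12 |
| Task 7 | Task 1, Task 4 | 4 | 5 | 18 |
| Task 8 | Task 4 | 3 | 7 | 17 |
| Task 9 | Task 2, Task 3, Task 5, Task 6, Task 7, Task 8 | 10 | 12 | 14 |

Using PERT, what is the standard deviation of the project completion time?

4.08 days

te_Task 1 = (4 + 4·8 + 12)/6 = 48/6 = 8; σ²_Task 1 = ((12−4)/6)² = 1.778
te_Task 2 = (9 + 4·14 + 25)/6 = 90/6 = 15; σ²_Task 2 = ((25−9)/6)² = 7.111
te_Task 3 = (8 + 4·12 + 22)/6 = 78/6 = 13; σ²_Task 3 = ((22−8)/6)² = 5.444
te_Task 4 = (7 + 4·10 + 25)/6 = 72/6 = 12; σ²_Task 4 = ((25−7)/6)² = 9.000
te_Task 5 = (9 + 4·10 + 23)/6 = 72/6 = 12; σ²_Task 5 = ((23−9)/6)² = 5.444
te_Task 6 = (4 + 4·5 + 12)/6 = 36/6 = 6; σ²_Task 6 = ((12−4)/6)² = 1.778
te_Task 7 = (4 + 4·5 + 18)/6 = 42/6 = 7; σ²_Task 7 = ((18−4)/6)² = 5.444
te_Task 8 = (3 + 4·7 + 17)/6 = 48/6 = 8; σ²_Task 8 = ((17−3)/6)² = 5.444
te_Task 9 = (10 + 4·12 + 14)/6 = 72/6 = 12; σ²_Task 9 = ((14−10)/6)² = 0.444

Forward pass:
ES_Task 1 = 0; EF_Task 1 = 8
ES_Task 2 = 8; EF_Task 2 = 8+15 = 23
ES_Task 3 = 8; EF_Task 3 = 8+13 = 21
ES_Task 4 = 8; EF_Task 4 = 8+12 = 20
ES_Task 5 = 8; EF_Task 5 = 8+12 = 20
ES_Task 6 = 8; EF_Task 6 = 8+6 = 14
ES_Task 7 = max(EF_Task 1=8, EF_Task 4=20) = 20; EF_Task 7 = 20+7 = 27
ES_Task 8 = 20; EF_Task 8 = 20+8 = 28
ES_Task 9 = max(EF_Task 2=23, EF_Task 3=21, EF_Task 5=20, EF_Task 6=14, EF_Task 7=27, EF_Task 8=28) = 28; EF_Task 9 = 28+12 = 40
Expected project duration μ = 40 days. Critical path: Task 1 → Task 4 → Task 8 → Task 9.

Variance along critical path = 1.778 + 9.000 + 5.444 + 0.444 = 16.667
σ = √16.667 = 4.082 days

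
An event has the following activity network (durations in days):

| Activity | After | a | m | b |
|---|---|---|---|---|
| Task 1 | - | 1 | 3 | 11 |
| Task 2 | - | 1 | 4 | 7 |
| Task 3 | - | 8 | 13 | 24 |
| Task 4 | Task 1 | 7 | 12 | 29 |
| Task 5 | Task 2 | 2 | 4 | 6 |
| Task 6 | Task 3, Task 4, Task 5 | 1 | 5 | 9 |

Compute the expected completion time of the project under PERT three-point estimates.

23 days

te_Task 1 = (1 + 4·3 + 11)/6 = 24/6 = 4
te_Task 2 = (1 + 4·4 + 7)/6 = 24/6 = 4
te_Task 3 = (8 + 4·13 + 24)/6 = 84/6 = 14
te_Task 4 = (7 + 4·12 + 29)/6 = 84/6 = 14
te_Task 5 = (2 + 4·4 + 6)/6 = 24/6 = 4
te_Task 6 = (1 + 4·5 + 9)/6 = 30/6 = 5

Forward pass:
ES_Task 1 = 0; EF_Task 1 = 4
ES_Task 2 = 0; EF_Task 2 = 4
ES_Task 3 = 0; EF_Task 3 = 14
ES_Task 4 = 4; EF_Task 4 = 4+14 = 18
ES_Task 5 = 4; EF_Task 5 = 4+4 = 8
ES_Task 6 = max(EF_Task 3=14, EF_Task 4=18, EF_Task 5=8) = 18; EF_Task 6 = 18+5 = 23
Expected project duration μ = 23 days. Critical path: Task 1 → Task 4 → Task 6.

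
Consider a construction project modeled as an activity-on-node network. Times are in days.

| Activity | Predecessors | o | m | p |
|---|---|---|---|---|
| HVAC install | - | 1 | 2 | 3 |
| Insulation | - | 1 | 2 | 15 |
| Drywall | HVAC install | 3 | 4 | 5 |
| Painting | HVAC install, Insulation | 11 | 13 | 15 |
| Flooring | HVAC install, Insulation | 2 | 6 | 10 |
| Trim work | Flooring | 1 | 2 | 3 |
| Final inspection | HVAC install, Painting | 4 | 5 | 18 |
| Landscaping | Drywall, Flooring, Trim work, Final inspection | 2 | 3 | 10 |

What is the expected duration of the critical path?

28 days

te_HVAC install = (1 + 4·2 + 3)/6 = 12/6 = 2
te_Insulation = (1 + 4·2 + 15)/6 = 24/6 = 4
te_Drywall = (3 + 4·4 + 5)/6 = 24/6 = 4
te_Painting = (11 + 4·13 + 15)/6 = 78/6 = 13
te_Flooring = (2 + 4·6 + 10)/6 = 36/6 = 6
te_Trim work = (1 + 4·2 + 3)/6 = 12/6 = 2
te_Final inspection = (4 + 4·5 + 18)/6 = 42/6 = 7
te_Landscaping = (2 + 4·3 + 10)/6 = 24/6 = 4

Forward pass:
ES_HVAC install = 0; EF_HVAC install = 2
ES_Insulation = 0; EF_Insulation = 4
ES_Drywall = 2; EF_Drywall = 2+4 = 6
ES_Painting = max(EF_HVAC install=2, EF_Insulation=4) = 4; EF_Painting = 4+13 = 17
ES_Flooring = max(EF_HVAC install=2, EF_Insulation=4) = 4; EF_Flooring = 4+6 = 10
ES_Trim work = 10; EF_Trim work = 10+2 = 12
ES_Final inspection = max(EF_HVAC install=2, EF_Painting=17) = 17; EF_Final inspection = 17+7 = 24
ES_Landscaping = max(EF_Drywall=6, EF_Flooring=10, EF_Trim work=12, EF_Final inspection=24) = 24; EF_Landscaping = 24+4 = 28
Expected project duration μ = 28 days. Critical path: Insulation → Painting → Final inspection → Landscaping.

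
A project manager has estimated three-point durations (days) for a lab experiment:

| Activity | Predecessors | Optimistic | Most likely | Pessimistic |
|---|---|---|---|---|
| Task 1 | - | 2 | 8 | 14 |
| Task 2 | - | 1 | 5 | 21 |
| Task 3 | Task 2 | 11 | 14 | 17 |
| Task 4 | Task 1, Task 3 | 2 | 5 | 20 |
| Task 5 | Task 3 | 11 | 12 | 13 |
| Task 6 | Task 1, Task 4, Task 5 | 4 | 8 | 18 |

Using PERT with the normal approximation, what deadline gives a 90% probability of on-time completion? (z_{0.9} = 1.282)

te_Task 1 = (2 + 4·8 + 14)/6 = 48/6 = 8; σ²_Task 1 = ((14−2)/6)² = 4.000
te_Task 2 = (1 + 4·5 + 21)/6 = 42/6 = 7; σ²_Task 2 = ((21−1)/6)² = 11.111
te_Task 3 = (11 + 4·14 + 17)/6 = 84/6 = 14; σ²_Task 3 = ((17−11)/6)² = 1.000
te_Task 4 = (2 + 4·5 + 20)/6 = 42/6 = 7; σ²_Task 4 = ((20−2)/6)² = 9.000
te_Task 5 = (11 + 4·12 + 13)/6 = 72/6 = 12; σ²_Task 5 = ((13−11)/6)² = 0.111
te_Task 6 = (4 + 4·8 + 18)/6 = 54/6 = 9; σ²_Task 6 = ((18−4)/6)² = 5.444

Forward pass:
ES_Task 1 = 0; EF_Task 1 = 8
ES_Task 2 = 0; EF_Task 2 = 7
ES_Task 3 = 7; EF_Task 3 = 7+14 = 21
ES_Task 4 = max(EF_Task 1=8, EF_Task 3=21) = 21; EF_Task 4 = 21+7 = 28
ES_Task 5 = 21; EF_Task 5 = 21+12 = 33
ES_Task 6 = max(EF_Task 1=8, EF_Task 4=28, EF_Task 5=33) = 33; EF_Task 6 = 33+9 = 42
Expected project duration μ = 42 days. Critical path: Task 2 → Task 3 → Task 5 → Task 6.

Variance along critical path = 11.111 + 1.000 + 0.111 + 5.444 = 17.667; σ = 4.203 days.
D = μ + z·σ = 42 + 1.282·4.203 = 47.4 days

47.4 days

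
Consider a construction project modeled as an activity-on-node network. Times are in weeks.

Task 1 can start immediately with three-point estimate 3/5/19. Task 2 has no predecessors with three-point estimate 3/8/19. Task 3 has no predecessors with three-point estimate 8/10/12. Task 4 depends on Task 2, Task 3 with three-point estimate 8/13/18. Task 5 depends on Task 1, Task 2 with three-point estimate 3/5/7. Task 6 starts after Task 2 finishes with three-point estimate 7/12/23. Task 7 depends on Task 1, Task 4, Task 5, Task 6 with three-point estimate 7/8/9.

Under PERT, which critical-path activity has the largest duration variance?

te_Task 1 = (3 + 4·5 + 19)/6 = 42/6 = 7; σ²_Task 1 = ((19−3)/6)² = 7.111
te_Task 2 = (3 + 4·8 + 19)/6 = 54/6 = 9; σ²_Task 2 = ((19−3)/6)² = 7.111
te_Task 3 = (8 + 4·10 + 12)/6 = 60/6 = 10; σ²_Task 3 = ((12−8)/6)² = 0.444
te_Task 4 = (8 + 4·13 + 18)/6 = 78/6 = 13; σ²_Task 4 = ((18−8)/6)² = 2.778
te_Task 5 = (3 + 4·5 + 7)/6 = 30/6 = 5; σ²_Task 5 = ((7−3)/6)² = 0.444
te_Task 6 = (7 + 4·12 + 23)/6 = 78/6 = 13; σ²_Task 6 = ((23−7)/6)² = 7.111
te_Task 7 = (7 + 4·8 + 9)/6 = 48/6 = 8; σ²_Task 7 = ((9−7)/6)² = 0.111

Forward pass:
ES_Task 1 = 0; EF_Task 1 = 7
ES_Task 2 = 0; EF_Task 2 = 9
ES_Task 3 = 0; EF_Task 3 = 10
ES_Task 4 = max(EF_Task 2=9, EF_Task 3=10) = 10; EF_Task 4 = 10+13 = 23
ES_Task 5 = max(EF_Task 1=7, EF_Task 2=9) = 9; EF_Task 5 = 9+5 = 14
ES_Task 6 = 9; EF_Task 6 = 9+13 = 22
ES_Task 7 = max(EF_Task 1=7, EF_Task 4=23, EF_Task 5=14, EF_Task 6=22) = 23; EF_Task 7 = 23+8 = 31
Expected project duration μ = 31 weeks. Critical path: Task 3 → Task 4 → Task 7.

Variances on critical path: σ²_Task 3=0.444, σ²_Task 4=2.778, σ²_Task 7=0.111.
Largest is σ²_Task 4 = 2.778.

Task 4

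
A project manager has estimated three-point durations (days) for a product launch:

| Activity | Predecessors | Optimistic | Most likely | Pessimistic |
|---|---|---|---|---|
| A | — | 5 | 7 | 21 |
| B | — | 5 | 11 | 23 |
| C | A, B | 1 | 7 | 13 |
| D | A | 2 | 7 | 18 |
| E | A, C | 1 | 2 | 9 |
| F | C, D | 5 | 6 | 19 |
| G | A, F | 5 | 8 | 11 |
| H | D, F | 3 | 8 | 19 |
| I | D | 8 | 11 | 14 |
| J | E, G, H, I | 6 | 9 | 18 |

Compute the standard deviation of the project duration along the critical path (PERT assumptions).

5.44 days

te_A = (5 + 4·7 + 21)/6 = 54/6 = 9; σ²_A = ((21−5)/6)² = 7.111
te_B = (5 + 4·11 + 23)/6 = 72/6 = 12; σ²_B = ((23−5)/6)² = 9.000
te_C = (1 + 4·7 + 13)/6 = 42/6 = 7; σ²_C = ((13−1)/6)² = 4.000
te_D = (2 + 4·7 + 18)/6 = 48/6 = 8; σ²_D = ((18−2)/6)² = 7.111
te_E = (1 + 4·2 + 9)/6 = 18/6 = 3; σ²_E = ((9−1)/6)² = 1.778
te_F = (5 + 4·6 + 19)/6 = 48/6 = 8; σ²_F = ((19−5)/6)² = 5.444
te_G = (5 + 4·8 + 11)/6 = 48/6 = 8; σ²_G = ((11−5)/6)² = 1.000
te_H = (3 + 4·8 + 19)/6 = 54/6 = 9; σ²_H = ((19−3)/6)² = 7.111
te_I = (8 + 4·11 + 14)/6 = 66/6 = 11; σ²_I = ((14−8)/6)² = 1.000
te_J = (6 + 4·9 + 18)/6 = 60/6 = 10; σ²_J = ((18−6)/6)² = 4.000

Forward pass:
ES_A = 0; EF_A = 9
ES_B = 0; EF_B = 12
ES_C = max(EF_A=9, EF_B=12) = 12; EF_C = 12+7 = 19
ES_D = 9; EF_D = 9+8 = 17
ES_E = max(EF_A=9, EF_C=19) = 19; EF_E = 19+3 = 22
ES_F = max(EF_C=19, EF_D=17) = 19; EF_F = 19+8 = 27
ES_G = max(EF_A=9, EF_F=27) = 27; EF_G = 27+8 = 35
ES_H = max(EF_D=17, EF_F=27) = 27; EF_H = 27+9 = 36
ES_I = 17; EF_I = 17+11 = 28
ES_J = max(EF_E=22, EF_G=35, EF_H=36, EF_I=28) = 36; EF_J = 36+10 = 46
Expected project duration μ = 46 days. Critical path: B → C → F → H → J.

Variance along critical path = 9.000 + 4.000 + 5.444 + 7.111 + 4.000 = 29.556
σ = √29.556 = 5.437 days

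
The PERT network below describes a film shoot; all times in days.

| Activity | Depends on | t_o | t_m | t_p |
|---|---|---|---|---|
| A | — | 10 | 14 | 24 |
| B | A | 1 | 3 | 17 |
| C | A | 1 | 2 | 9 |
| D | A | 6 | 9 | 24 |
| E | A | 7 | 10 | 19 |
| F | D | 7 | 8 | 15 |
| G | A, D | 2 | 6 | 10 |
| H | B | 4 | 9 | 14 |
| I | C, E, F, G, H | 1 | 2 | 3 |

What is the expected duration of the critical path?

te_A = (10 + 4·14 + 24)/6 = 90/6 = 15
te_B = (1 + 4·3 + 17)/6 = 30/6 = 5
te_C = (1 + 4·2 + 9)/6 = 18/6 = 3
te_D = (6 + 4·9 + 24)/6 = 66/6 = 11
te_E = (7 + 4·10 + 19)/6 = 66/6 = 11
te_F = (7 + 4·8 + 15)/6 = 54/6 = 9
te_G = (2 + 4·6 + 10)/6 = 36/6 = 6
te_H = (4 + 4·9 + 14)/6 = 54/6 = 9
te_I = (1 + 4·2 + 3)/6 = 12/6 = 2

Forward pass:
ES_A = 0; EF_A = 15
ES_B = 15; EF_B = 15+5 = 20
ES_C = 15; EF_C = 15+3 = 18
ES_D = 15; EF_D = 15+11 = 26
ES_E = 15; EF_E = 15+11 = 26
ES_F = 26; EF_F = 26+9 = 35
ES_G = max(EF_A=15, EF_D=26) = 26; EF_G = 26+6 = 32
ES_H = 20; EF_H = 20+9 = 29
ES_I = max(EF_C=18, EF_E=26, EF_F=35, EF_G=32, EF_H=29) = 35; EF_I = 35+2 = 37
Expected project duration μ = 37 days. Critical path: A → D → F → I.

37 days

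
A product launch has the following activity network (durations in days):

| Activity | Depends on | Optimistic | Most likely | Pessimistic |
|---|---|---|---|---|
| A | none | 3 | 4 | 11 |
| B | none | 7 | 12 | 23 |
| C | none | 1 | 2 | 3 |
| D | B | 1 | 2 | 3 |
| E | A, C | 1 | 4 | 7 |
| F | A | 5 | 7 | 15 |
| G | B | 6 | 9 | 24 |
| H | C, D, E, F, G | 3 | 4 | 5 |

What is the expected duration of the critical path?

28 days

te_A = (3 + 4·4 + 11)/6 = 30/6 = 5
te_B = (7 + 4·12 + 23)/6 = 78/6 = 13
te_C = (1 + 4·2 + 3)/6 = 12/6 = 2
te_D = (1 + 4·2 + 3)/6 = 12/6 = 2
te_E = (1 + 4·4 + 7)/6 = 24/6 = 4
te_F = (5 + 4·7 + 15)/6 = 48/6 = 8
te_G = (6 + 4·9 + 24)/6 = 66/6 = 11
te_H = (3 + 4·4 + 5)/6 = 24/6 = 4

Forward pass:
ES_A = 0; EF_A = 5
ES_B = 0; EF_B = 13
ES_C = 0; EF_C = 2
ES_D = 13; EF_D = 13+2 = 15
ES_E = max(EF_A=5, EF_C=2) = 5; EF_E = 5+4 = 9
ES_F = 5; EF_F = 5+8 = 13
ES_G = 13; EF_G = 13+11 = 24
ES_H = max(EF_C=2, EF_D=15, EF_E=9, EF_F=13, EF_G=24) = 24; EF_H = 24+4 = 28
Expected project duration μ = 28 days. Critical path: B → G → H.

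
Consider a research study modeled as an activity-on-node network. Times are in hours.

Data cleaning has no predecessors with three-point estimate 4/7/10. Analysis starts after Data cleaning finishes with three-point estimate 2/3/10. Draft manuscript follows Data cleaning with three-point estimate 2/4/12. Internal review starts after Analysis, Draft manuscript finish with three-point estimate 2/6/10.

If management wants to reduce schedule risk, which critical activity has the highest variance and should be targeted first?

te_Data cleaning = (4 + 4·7 + 10)/6 = 42/6 = 7; σ²_Data cleaning = ((10−4)/6)² = 1.000
te_Analysis = (2 + 4·3 + 10)/6 = 24/6 = 4; σ²_Analysis = ((10−2)/6)² = 1.778
te_Draft manuscript = (2 + 4·4 + 12)/6 = 30/6 = 5; σ²_Draft manuscript = ((12−2)/6)² = 2.778
te_Internal review = (2 + 4·6 + 10)/6 = 36/6 = 6; σ²_Internal review = ((10−2)/6)² = 1.778

Forward pass:
ES_Data cleaning = 0; EF_Data cleaning = 7
ES_Analysis = 7; EF_Analysis = 7+4 = 11
ES_Draft manuscript = 7; EF_Draft manuscript = 7+5 = 12
ES_Internal review = max(EF_Analysis=11, EF_Draft manuscript=12) = 12; EF_Internal review = 12+6 = 18
Expected project duration μ = 18 hours. Critical path: Data cleaning → Draft manuscript → Internal review.

Variances on critical path: σ²_Data cleaning=1.000, σ²_Draft manuscript=2.778, σ²_Internal review=1.778.
Largest is σ²_Draft manuscript = 2.778.

Draft manuscript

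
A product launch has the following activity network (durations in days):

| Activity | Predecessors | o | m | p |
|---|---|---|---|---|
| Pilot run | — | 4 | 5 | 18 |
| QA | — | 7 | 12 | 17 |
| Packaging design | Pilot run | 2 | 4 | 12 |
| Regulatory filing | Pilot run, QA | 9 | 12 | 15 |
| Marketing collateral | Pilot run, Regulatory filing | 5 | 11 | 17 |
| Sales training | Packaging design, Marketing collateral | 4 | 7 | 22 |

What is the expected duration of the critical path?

44 days

te_Pilot run = (4 + 4·5 + 18)/6 = 42/6 = 7
te_QA = (7 + 4·12 + 17)/6 = 72/6 = 12
te_Packaging design = (2 + 4·4 + 12)/6 = 30/6 = 5
te_Regulatory filing = (9 + 4·12 + 15)/6 = 72/6 = 12
te_Marketing collateral = (5 + 4·11 + 17)/6 = 66/6 = 11
te_Sales training = (4 + 4·7 + 22)/6 = 54/6 = 9

Forward pass:
ES_Pilot run = 0; EF_Pilot run = 7
ES_QA = 0; EF_QA = 12
ES_Packaging design = 7; EF_Packaging design = 7+5 = 12
ES_Regulatory filing = max(EF_Pilot run=7, EF_QA=12) = 12; EF_Regulatory filing = 12+12 = 24
ES_Marketing collateral = max(EF_Pilot run=7, EF_Regulatory filing=24) = 24; EF_Marketing collateral = 24+11 = 35
ES_Sales training = max(EF_Packaging design=12, EF_Marketing collateral=35) = 35; EF_Sales training = 35+9 = 44
Expected project duration μ = 44 days. Critical path: QA → Regulatory filing → Marketing collateral → Sales training.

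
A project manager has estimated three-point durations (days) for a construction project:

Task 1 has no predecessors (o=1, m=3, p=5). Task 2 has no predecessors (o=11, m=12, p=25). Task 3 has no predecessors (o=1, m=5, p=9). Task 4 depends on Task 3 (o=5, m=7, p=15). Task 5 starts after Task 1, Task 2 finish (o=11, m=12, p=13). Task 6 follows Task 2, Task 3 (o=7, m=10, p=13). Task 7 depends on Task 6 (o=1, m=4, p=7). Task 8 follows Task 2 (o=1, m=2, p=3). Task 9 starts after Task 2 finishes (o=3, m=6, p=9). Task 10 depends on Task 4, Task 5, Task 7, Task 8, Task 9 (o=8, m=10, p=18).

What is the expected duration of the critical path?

te_Task 1 = (1 + 4·3 + 5)/6 = 18/6 = 3
te_Task 2 = (11 + 4·12 + 25)/6 = 84/6 = 14
te_Task 3 = (1 + 4·5 + 9)/6 = 30/6 = 5
te_Task 4 = (5 + 4·7 + 15)/6 = 48/6 = 8
te_Task 5 = (11 + 4·12 + 13)/6 = 72/6 = 12
te_Task 6 = (7 + 4·10 + 13)/6 = 60/6 = 10
te_Task 7 = (1 + 4·4 + 7)/6 = 24/6 = 4
te_Task 8 = (1 + 4·2 + 3)/6 = 12/6 = 2
te_Task 9 = (3 + 4·6 + 9)/6 = 36/6 = 6
te_Task 10 = (8 + 4·10 + 18)/6 = 66/6 = 11

Forward pass:
ES_Task 1 = 0; EF_Task 1 = 3
ES_Task 2 = 0; EF_Task 2 = 14
ES_Task 3 = 0; EF_Task 3 = 5
ES_Task 4 = 5; EF_Task 4 = 5+8 = 13
ES_Task 5 = max(EF_Task 1=3, EF_Task 2=14) = 14; EF_Task 5 = 14+12 = 26
ES_Task 6 = max(EF_Task 2=14, EF_Task 3=5) = 14; EF_Task 6 = 14+10 = 24
ES_Task 7 = 24; EF_Task 7 = 24+4 = 28
ES_Task 8 = 14; EF_Task 8 = 14+2 = 16
ES_Task 9 = 14; EF_Task 9 = 14+6 = 20
ES_Task 10 = max(EF_Task 4=13, EF_Task 5=26, EF_Task 7=28, EF_Task 8=16, EF_Task 9=20) = 28; EF_Task 10 = 28+11 = 39
Expected project duration μ = 39 days. Critical path: Task 2 → Task 6 → Task 7 → Task 10.

39 days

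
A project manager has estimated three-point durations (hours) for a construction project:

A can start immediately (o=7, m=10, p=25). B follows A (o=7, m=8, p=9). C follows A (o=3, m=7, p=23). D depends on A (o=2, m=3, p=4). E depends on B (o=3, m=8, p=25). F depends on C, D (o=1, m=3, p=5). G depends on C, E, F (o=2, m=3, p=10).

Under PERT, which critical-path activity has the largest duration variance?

E

te_A = (7 + 4·10 + 25)/6 = 72/6 = 12; σ²_A = ((25−7)/6)² = 9.000
te_B = (7 + 4·8 + 9)/6 = 48/6 = 8; σ²_B = ((9−7)/6)² = 0.111
te_C = (3 + 4·7 + 23)/6 = 54/6 = 9; σ²_C = ((23−3)/6)² = 11.111
te_D = (2 + 4·3 + 4)/6 = 18/6 = 3; σ²_D = ((4−2)/6)² = 0.111
te_E = (3 + 4·8 + 25)/6 = 60/6 = 10; σ²_E = ((25−3)/6)² = 13.444
te_F = (1 + 4·3 + 5)/6 = 18/6 = 3; σ²_F = ((5−1)/6)² = 0.444
te_G = (2 + 4·3 + 10)/6 = 24/6 = 4; σ²_G = ((10−2)/6)² = 1.778

Forward pass:
ES_A = 0; EF_A = 12
ES_B = 12; EF_B = 12+8 = 20
ES_C = 12; EF_C = 12+9 = 21
ES_D = 12; EF_D = 12+3 = 15
ES_E = 20; EF_E = 20+10 = 30
ES_F = max(EF_C=21, EF_D=15) = 21; EF_F = 21+3 = 24
ES_G = max(EF_C=21, EF_E=30, EF_F=24) = 30; EF_G = 30+4 = 34
Expected project duration μ = 34 hours. Critical path: A → B → E → G.

Variances on critical path: σ²_A=9.000, σ²_B=0.111, σ²_E=13.444, σ²_G=1.778.
Largest is σ²_E = 13.444.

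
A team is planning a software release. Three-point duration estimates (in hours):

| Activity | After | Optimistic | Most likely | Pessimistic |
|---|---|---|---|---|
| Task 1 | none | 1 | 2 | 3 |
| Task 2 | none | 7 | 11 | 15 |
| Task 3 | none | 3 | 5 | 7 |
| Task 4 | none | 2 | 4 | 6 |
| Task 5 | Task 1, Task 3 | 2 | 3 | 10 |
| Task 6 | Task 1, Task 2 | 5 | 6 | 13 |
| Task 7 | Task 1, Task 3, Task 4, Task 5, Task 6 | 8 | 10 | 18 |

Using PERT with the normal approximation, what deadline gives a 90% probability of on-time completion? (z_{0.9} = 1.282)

te_Task 1 = (1 + 4·2 + 3)/6 = 12/6 = 2; σ²_Task 1 = ((3−1)/6)² = 0.111
te_Task 2 = (7 + 4·11 + 15)/6 = 66/6 = 11; σ²_Task 2 = ((15−7)/6)² = 1.778
te_Task 3 = (3 + 4·5 + 7)/6 = 30/6 = 5; σ²_Task 3 = ((7−3)/6)² = 0.444
te_Task 4 = (2 + 4·4 + 6)/6 = 24/6 = 4; σ²_Task 4 = ((6−2)/6)² = 0.444
te_Task 5 = (2 + 4·3 + 10)/6 = 24/6 = 4; σ²_Task 5 = ((10−2)/6)² = 1.778
te_Task 6 = (5 + 4·6 + 13)/6 = 42/6 = 7; σ²_Task 6 = ((13−5)/6)² = 1.778
te_Task 7 = (8 + 4·10 + 18)/6 = 66/6 = 11; σ²_Task 7 = ((18−8)/6)² = 2.778

Forward pass:
ES_Task 1 = 0; EF_Task 1 = 2
ES_Task 2 = 0; EF_Task 2 = 11
ES_Task 3 = 0; EF_Task 3 = 5
ES_Task 4 = 0; EF_Task 4 = 4
ES_Task 5 = max(EF_Task 1=2, EF_Task 3=5) = 5; EF_Task 5 = 5+4 = 9
ES_Task 6 = max(EF_Task 1=2, EF_Task 2=11) = 11; EF_Task 6 = 11+7 = 18
ES_Task 7 = max(EF_Task 1=2, EF_Task 3=5, EF_Task 4=4, EF_Task 5=9, EF_Task 6=18) = 18; EF_Task 7 = 18+11 = 29
Expected project duration μ = 29 hours. Critical path: Task 2 → Task 6 → Task 7.

Variance along critical path = 1.778 + 1.778 + 2.778 = 6.333; σ = 2.517 hours.
D = μ + z·σ = 29 + 1.282·2.517 = 32.2 hours

32.2 hours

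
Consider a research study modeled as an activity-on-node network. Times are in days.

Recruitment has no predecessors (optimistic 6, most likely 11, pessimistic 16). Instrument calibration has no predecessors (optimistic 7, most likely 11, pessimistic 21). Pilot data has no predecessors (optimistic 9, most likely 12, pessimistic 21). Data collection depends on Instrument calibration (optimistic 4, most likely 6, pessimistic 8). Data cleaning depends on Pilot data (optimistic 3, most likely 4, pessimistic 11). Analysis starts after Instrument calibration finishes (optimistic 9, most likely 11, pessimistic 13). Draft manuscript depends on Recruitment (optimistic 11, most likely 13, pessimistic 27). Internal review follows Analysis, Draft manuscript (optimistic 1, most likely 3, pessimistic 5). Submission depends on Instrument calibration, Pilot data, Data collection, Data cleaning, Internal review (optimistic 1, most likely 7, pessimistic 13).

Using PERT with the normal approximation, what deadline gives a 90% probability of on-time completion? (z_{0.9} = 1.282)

te_Recruitment = (6 + 4·11 + 16)/6 = 66/6 = 11; σ²_Recruitment = ((16−6)/6)² = 2.778
te_Instrument calibration = (7 + 4·11 + 21)/6 = 72/6 = 12; σ²_Instrument calibration = ((21−7)/6)² = 5.444
te_Pilot data = (9 + 4·12 + 21)/6 = 78/6 = 13; σ²_Pilot data = ((21−9)/6)² = 4.000
te_Data collection = (4 + 4·6 + 8)/6 = 36/6 = 6; σ²_Data collection = ((8−4)/6)² = 0.444
te_Data cleaning = (3 + 4·4 + 11)/6 = 30/6 = 5; σ²_Data cleaning = ((11−3)/6)² = 1.778
te_Analysis = (9 + 4·11 + 13)/6 = 66/6 = 11; σ²_Analysis = ((13−9)/6)² = 0.444
te_Draft manuscript = (11 + 4·13 + 27)/6 = 90/6 = 15; σ²_Draft manuscript = ((27−11)/6)² = 7.111
te_Internal review = (1 + 4·3 + 5)/6 = 18/6 = 3; σ²_Internal review = ((5−1)/6)² = 0.444
te_Submission = (1 + 4·7 + 13)/6 = 42/6 = 7; σ²_Submission = ((13−1)/6)² = 4.000

Forward pass:
ES_Recruitment = 0; EF_Recruitment = 11
ES_Instrument calibration = 0; EF_Instrument calibration = 12
ES_Pilot data = 0; EF_Pilot data = 13
ES_Data collection = 12; EF_Data collection = 12+6 = 18
ES_Data cleaning = 13; EF_Data cleaning = 13+5 = 18
ES_Analysis = 12; EF_Analysis = 12+11 = 23
ES_Draft manuscript = 11; EF_Draft manuscript = 11+15 = 26
ES_Internal review = max(EF_Analysis=23, EF_Draft manuscript=26) = 26; EF_Internal review = 26+3 = 29
ES_Submission = max(EF_Instrument calibration=12, EF_Pilot data=13, EF_Data collection=18, EF_Data cleaning=18, EF_Internal review=29) = 29; EF_Submission = 29+7 = 36
Expected project duration μ = 36 days. Critical path: Recruitment → Draft manuscript → Internal review → Submission.

Variance along critical path = 2.778 + 7.111 + 0.444 + 4.000 = 14.333; σ = 3.786 days.
D = μ + z·σ = 36 + 1.282·3.786 = 40.9 days

40.9 days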